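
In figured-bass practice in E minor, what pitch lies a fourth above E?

A

Counting 3 letter steps above E lands on A; in E minor, that letter is A.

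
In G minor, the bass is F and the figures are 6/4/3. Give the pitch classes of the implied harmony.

F, A, Bb, D

A third above F in this key is A.
A fourth above F in this key is Bb.
A sixth above F in this key is D.
Together with the bass F, this spells Bb major seventh in second inversion.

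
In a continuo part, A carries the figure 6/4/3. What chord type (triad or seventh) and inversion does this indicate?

seventh chord, second inversion

Intervals of 6/4/3 above the bass form a seventh chord; the bass is the fifth, so this is second inversion.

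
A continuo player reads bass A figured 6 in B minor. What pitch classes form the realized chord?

The written figures 6 are shorthand for 6/3: the 3 is implied.
A third above A in this key is C#.
A sixth above A in this key is F#.
Together with the bass A, this spells F# minor in first inversion.

A, C#, F#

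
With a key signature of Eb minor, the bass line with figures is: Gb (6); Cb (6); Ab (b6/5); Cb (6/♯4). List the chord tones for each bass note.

Gb, Bb, Eb | Cb, Eb, Ab | Ab, Cb, Eb, Fb | Cb, F#, Ab

Gb (6/3): Gb, Bb, Eb.
Cb (6/3): Cb, Eb, Ab.
Ab (b6/5/3): Ab, Cb, Eb, Fb.
Cb (6/#4): Cb, F#, Ab.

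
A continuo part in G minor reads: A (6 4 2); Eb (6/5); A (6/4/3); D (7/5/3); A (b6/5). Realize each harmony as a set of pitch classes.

A, Bb, D, F | Eb, G, Bb, C | A, C, D, F | D, F, A, C | A, C, Eb, Fb

A (6/4/2): A, Bb, D, F.
Eb (6/5/3): Eb, G, Bb, C.
A (6/4/3): A, C, D, F.
D (7/5/3): D, F, A, C.
A (b6/5/3): A, C, Eb, Fb.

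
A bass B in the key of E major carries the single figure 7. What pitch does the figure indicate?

A

Counting 6 letter steps above B lands on A; in E major, that letter is A.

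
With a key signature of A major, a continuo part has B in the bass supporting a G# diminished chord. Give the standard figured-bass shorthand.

B is the third of G# diminished, so the chord is in first inversion.
A triad in first inversion is figured 6/3, conventionally abbreviated 6.

6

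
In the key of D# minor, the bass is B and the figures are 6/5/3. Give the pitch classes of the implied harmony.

B, D#, F#, G#

A third above B in this key is D#.
A fifth above B in this key is F#.
A sixth above B in this key is G#.
Together with the bass B, this spells G# minor seventh in first inversion.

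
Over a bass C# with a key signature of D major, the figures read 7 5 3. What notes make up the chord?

C#, E, G, B

A third above C# in this key is E.
A fifth above C# in this key is G.
A seventh above C# in this key is B.
Together with the bass C#, this spells C# half-diminished seventh in root position.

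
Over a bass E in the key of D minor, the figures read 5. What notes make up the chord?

The written figures 5 are shorthand for 5/3: the 3 is implied.
A third above E in this key is G.
A fifth above E in this key is Bb.
Together with the bass E, this spells E diminished in root position.

E, G, Bb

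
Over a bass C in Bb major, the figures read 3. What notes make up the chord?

C, Eb, G

The written figures 3 are shorthand for 5/3: the 5 is implied.
A third above C in this key is Eb.
A fifth above C in this key is G.
Together with the bass C, this spells C minor in root position.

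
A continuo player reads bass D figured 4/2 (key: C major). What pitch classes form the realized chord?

D, E, G, B

The written figures 4/2 are shorthand for 6/4/2: the 6 is implied.
A second above D in this key is E.
A fourth above D in this key is G.
A sixth above D in this key is B.
Together with the bass D, this spells E minor seventh in third inversion.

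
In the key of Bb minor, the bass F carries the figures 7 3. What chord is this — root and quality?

The figures 7 3 indicate a seventh chord in root position.
In root position the bass is the root, so the root is F.
The chord tones are F, Ab, C, Eb, giving F minor seventh.

F minor seventh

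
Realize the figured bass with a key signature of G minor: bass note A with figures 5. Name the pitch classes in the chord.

The written figures 5 are shorthand for 5/3: the 3 is implied.
A third above A in this key is C.
A fifth above A in this key is Eb.
Together with the bass A, this spells A diminished in root position.

A, C, Eb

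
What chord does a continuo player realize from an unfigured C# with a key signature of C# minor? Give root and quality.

An unfigured bass indicates a triad in root position.
In root position the bass is the root, so the root is C#.
The chord tones are C#, E, G#, giving C# minor.

C# minor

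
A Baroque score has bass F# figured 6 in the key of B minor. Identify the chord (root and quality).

The figures 6 indicate a triad in first inversion.
In first inversion the root lies a sixth above the bass: a sixth above F# in B minor is D.
The chord tones are F#, A, D, giving D major.

D major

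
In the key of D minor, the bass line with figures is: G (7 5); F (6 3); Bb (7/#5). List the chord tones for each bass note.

G, Bb, D, F | F, A, D | Bb, D, F#, A

G (7/5/3): G, Bb, D, F.
F (6/3): F, A, D.
Bb (7/#5/3): Bb, D, F#, A.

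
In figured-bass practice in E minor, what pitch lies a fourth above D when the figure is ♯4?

Counting 3 letter steps above D lands on G; in E minor, that letter is G.
The #4 figure raises it a semitone, giving G#.

G#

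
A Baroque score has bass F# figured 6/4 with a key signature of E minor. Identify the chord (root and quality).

B minor

The figures 6/4 indicate a triad in second inversion.
In second inversion the root lies a fourth above the bass: a fourth above F# in E minor is B.
The chord tones are F#, B, D, giving B minor.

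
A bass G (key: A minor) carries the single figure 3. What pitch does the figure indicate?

Counting 2 letter steps above G lands on B; in A minor, that letter is B.

B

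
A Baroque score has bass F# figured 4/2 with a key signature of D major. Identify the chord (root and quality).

The figures 4/2 indicate a seventh chord in third inversion.
In third inversion the root lies a second above the bass: a second above F# in D major is G.
The chord tones are F#, G, B, D, giving G major seventh.

G major seventh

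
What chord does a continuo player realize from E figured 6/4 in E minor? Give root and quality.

A minor

The figures 6/4 indicate a triad in second inversion.
In second inversion the root lies a fourth above the bass: a fourth above E in E minor is A.
The chord tones are E, A, C, giving A minor.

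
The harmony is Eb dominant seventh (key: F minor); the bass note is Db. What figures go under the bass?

4/2

Db is the seventh of Eb dominant seventh, so the chord is in third inversion.
A seventh chord in third inversion is figured 6/4/2, conventionally abbreviated 4/2.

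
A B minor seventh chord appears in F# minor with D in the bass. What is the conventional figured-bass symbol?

D is the third of B minor seventh, so the chord is in first inversion.
A seventh chord in first inversion is figured 6/5/3, conventionally abbreviated 6/5.

6/5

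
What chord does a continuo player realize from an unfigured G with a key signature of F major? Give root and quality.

G minor

An unfigured bass indicates a triad in root position.
In root position the bass is the root, so the root is G.
The chord tones are G, Bb, D, giving G minor.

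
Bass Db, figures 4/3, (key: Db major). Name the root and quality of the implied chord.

The figures 4/3 indicate a seventh chord in second inversion.
In second inversion the root lies a fourth above the bass: a fourth above Db in Db major is Gb.
The chord tones are Db, F, Gb, Bb, giving Gb major seventh.

Gb major seventh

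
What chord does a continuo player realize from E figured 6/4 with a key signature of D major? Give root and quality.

A major

The figures 6/4 indicate a triad in second inversion.
In second inversion the root lies a fourth above the bass: a fourth above E in D major is A.
The chord tones are E, A, C#, giving A major.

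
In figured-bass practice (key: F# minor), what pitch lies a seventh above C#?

Counting 6 letter steps above C# lands on B; in F# minor, that letter is B.

B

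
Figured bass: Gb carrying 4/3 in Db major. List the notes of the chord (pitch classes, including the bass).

The written figures 4/3 are shorthand for 6/4/3: the 6 is implied.
A third above Gb in this key is Bb.
A fourth above Gb in this key is C.
A sixth above Gb in this key is Eb.
Together with the bass Gb, this spells C half-diminished seventh in second inversion.

Gb, Bb, C, Eb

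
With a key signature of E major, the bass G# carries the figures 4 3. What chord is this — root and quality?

C# minor seventh

The figures 4 3 indicate a seventh chord in second inversion.
In second inversion the root lies a fourth above the bass: a fourth above G# in E major is C#.
The chord tones are G#, B, C#, E, giving C# minor seventh.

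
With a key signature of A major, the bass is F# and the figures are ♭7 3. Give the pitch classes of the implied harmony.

F#, A, C#, Eb

The written figures ♭7 3 are shorthand for 7/5/3: the 5 is implied.
A third above F# in this key is A.
A fifth above F# in this key is C#.
A seventh above F# in this key is E, lowered to Eb by the flat.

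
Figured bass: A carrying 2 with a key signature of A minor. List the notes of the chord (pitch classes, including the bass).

A, B, D, F

The written figures 2 are shorthand for 6/4/2: the 6/4 are implied.
A second above A in this key is B.
A fourth above A in this key is D.
A sixth above A in this key is F.
Together with the bass A, this spells B half-diminished seventh in third inversion.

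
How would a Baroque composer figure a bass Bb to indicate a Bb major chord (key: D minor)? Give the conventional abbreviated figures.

no figures

Bb is the root of Bb major, so the chord is in root position.
A triad in root position is figured 5/3, conventionally abbreviated (no figures — root-position triad).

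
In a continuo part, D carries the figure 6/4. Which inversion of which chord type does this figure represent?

Intervals of 6/4 above the bass form a triad; the bass is the fifth, so this is second inversion.

triad, second inversion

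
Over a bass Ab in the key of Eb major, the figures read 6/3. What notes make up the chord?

A third above Ab in this key is C.
A sixth above Ab in this key is F.
Together with the bass Ab, this spells F minor in first inversion.

Ab, C, F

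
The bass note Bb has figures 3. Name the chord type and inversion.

3 is shorthand for 5/3.
Intervals of 5/3 above the bass form a triad; the bass is the root, so this is root position.

triad, root position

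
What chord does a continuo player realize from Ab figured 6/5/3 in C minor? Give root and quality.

The figures 6/5/3 indicate a seventh chord in first inversion.
In first inversion the root lies a sixth above the bass: a sixth above Ab in C minor is F.
The chord tones are Ab, C, Eb, F, giving F minor seventh.

F minor seventh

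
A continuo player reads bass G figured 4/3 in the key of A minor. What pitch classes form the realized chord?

G, B, C, E

The written figures 4/3 are shorthand for 6/4/3: the 6 is implied.
A third above G in this key is B.
A fourth above G in this key is C.
A sixth above G in this key is E.
Together with the bass G, this spells C major seventh in second inversion.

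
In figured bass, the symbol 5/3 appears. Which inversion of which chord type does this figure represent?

triad, root position

Intervals of 5/3 above the bass form a triad; the bass is the root, so this is root position.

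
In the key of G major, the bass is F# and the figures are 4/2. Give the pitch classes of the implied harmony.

F#, G, B, D

The written figures 4/2 are shorthand for 6/4/2: the 6 is implied.
A second above F# in this key is G.
A fourth above F# in this key is B.
A sixth above F# in this key is D.
Together with the bass F#, this spells G major seventh in third inversion.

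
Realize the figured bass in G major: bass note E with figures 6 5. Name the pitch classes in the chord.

The written figures 6 5 are shorthand for 6/5/3: the 3 is implied.
A third above E in this key is G.
A fifth above E in this key is B.
A sixth above E in this key is C.
Together with the bass E, this spells C major seventh in first inversion.

E, G, B, C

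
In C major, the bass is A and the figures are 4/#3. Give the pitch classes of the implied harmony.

The written figures 4/#3 are shorthand for 6/4/3: the 6 is implied.
A third above A in this key is C, raised to C# by the sharp.
A fourth above A in this key is D.
A sixth above A in this key is F.
Together with the bass A, this spells D minor-major seventh in second inversion.

A, C#, D, F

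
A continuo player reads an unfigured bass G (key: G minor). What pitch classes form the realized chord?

G, Bb, D

An unfigured bass implies 5/3.
A third above G in this key is Bb.
A fifth above G in this key is D.
Together with the bass G, this spells G minor in root position.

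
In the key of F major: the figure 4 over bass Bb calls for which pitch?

E

Counting 3 letter steps above Bb lands on E; in F major, that letter is E.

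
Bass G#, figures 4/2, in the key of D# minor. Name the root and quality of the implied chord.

A# minor seventh

The figures 4/2 indicate a seventh chord in third inversion.
In third inversion the root lies a second above the bass: a second above G# in D# minor is A#.
The chord tones are G#, A#, C#, E#, giving A# minor seventh.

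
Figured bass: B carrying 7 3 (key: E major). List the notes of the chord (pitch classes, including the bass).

The written figures 7 3 are shorthand for 7/5/3: the 5 is implied.
A third above B in this key is D#.
A fifth above B in this key is F#.
A seventh above B in this key is A.
Together with the bass B, this spells B dominant seventh in root position.

B, D#, F#, A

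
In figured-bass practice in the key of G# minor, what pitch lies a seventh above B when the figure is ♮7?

A

Counting 6 letter steps above B lands on A; in G# minor, that letter is A#.
The ♮7 figure makes it natural, giving A.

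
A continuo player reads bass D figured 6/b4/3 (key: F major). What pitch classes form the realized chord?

A third above D in this key is F.
A fourth above D in this key is G, lowered to Gb by the flat.
A sixth above D in this key is Bb.
Together with the bass D, this spells Gb augmented major seventh in second inversion.

D, F, Gb, Bb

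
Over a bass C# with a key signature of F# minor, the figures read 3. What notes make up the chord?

The written figures 3 are shorthand for 5/3: the 5 is implied.
A third above C# in this key is E.
A fifth above C# in this key is G#.
Together with the bass C#, this spells C# minor in root position.

C#, E, G#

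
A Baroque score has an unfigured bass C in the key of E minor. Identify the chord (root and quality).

C major

An unfigured bass indicates a triad in root position.
In root position the bass is the root, so the root is C.
The chord tones are C, E, G, giving C major.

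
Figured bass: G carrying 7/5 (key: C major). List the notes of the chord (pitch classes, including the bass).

G, B, D, F

The written figures 7/5 are shorthand for 7/5/3: the 3 is implied.
A third above G in this key is B.
A fifth above G in this key is D.
A seventh above G in this key is F.
Together with the bass G, this spells G dominant seventh in root position.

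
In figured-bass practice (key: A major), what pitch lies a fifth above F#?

Counting 4 letter steps above F# lands on C; in A major, that letter is C#.

C#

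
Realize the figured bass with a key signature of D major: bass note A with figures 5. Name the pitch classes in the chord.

A, C#, E

The written figures 5 are shorthand for 5/3: the 3 is implied.
A third above A in this key is C#.
A fifth above A in this key is E.
Together with the bass A, this spells A major in root position.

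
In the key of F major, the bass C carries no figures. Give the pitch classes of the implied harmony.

C, E, G

An unfigured bass implies 5/3.
A third above C in this key is E.
A fifth above C in this key is G.
Together with the bass C, this spells C major in root position.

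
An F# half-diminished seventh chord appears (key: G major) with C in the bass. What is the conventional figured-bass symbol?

4/3

C is the fifth of F# half-diminished seventh, so the chord is in second inversion.
A seventh chord in second inversion is figured 6/4/3, conventionally abbreviated 4/3.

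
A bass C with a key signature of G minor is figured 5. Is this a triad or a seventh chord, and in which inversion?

triad, root position

5 is shorthand for 5/3.
Intervals of 5/3 above the bass form a triad; the bass is the root, so this is root position.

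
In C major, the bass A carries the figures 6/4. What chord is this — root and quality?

D minor

The figures 6/4 indicate a triad in second inversion.
In second inversion the root lies a fourth above the bass: a fourth above A in C major is D.
The chord tones are A, D, F, giving D minor.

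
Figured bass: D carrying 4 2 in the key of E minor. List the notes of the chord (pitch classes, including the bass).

D, E, G, B

The written figures 4 2 are shorthand for 6/4/2: the 6 is implied.
A second above D in this key is E.
A fourth above D in this key is G.
A sixth above D in this key is B.
Together with the bass D, this spells E minor seventh in third inversion.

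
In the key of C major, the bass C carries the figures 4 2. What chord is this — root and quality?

D minor seventh

The figures 4 2 indicate a seventh chord in third inversion.
In third inversion the root lies a second above the bass: a second above C in C major is D.
The chord tones are C, D, F, A, giving D minor seventh.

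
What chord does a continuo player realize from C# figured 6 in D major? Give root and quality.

A major

The figures 6 indicate a triad in first inversion.
In first inversion the root lies a sixth above the bass: a sixth above C# in D major is A.
The chord tones are C#, E, A, giving A major.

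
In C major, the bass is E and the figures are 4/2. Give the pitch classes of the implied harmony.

The written figures 4/2 are shorthand for 6/4/2: the 6 is implied.
A second above E in this key is F.
A fourth above E in this key is A.
A sixth above E in this key is C.
Together with the bass E, this spells F major seventh in third inversion.

E, F, A, C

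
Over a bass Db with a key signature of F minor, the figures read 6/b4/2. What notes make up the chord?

A second above Db in this key is Eb.
A fourth above Db in this key is G, lowered to Gb by the flat.
A sixth above Db in this key is Bb.
Together with the bass Db, this spells Eb minor seventh in third inversion.

Db, Eb, Gb, Bb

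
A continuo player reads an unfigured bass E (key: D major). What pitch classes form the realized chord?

An unfigured bass implies 5/3.
A third above E in this key is G.
A fifth above E in this key is B.
Together with the bass E, this spells E minor in root position.

E, G, B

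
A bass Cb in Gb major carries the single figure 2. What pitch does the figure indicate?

Db

Counting 1 letter step above Cb lands on D; in Gb major, that letter is Db.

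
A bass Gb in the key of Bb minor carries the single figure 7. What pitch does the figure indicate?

F

Counting 6 letter steps above Gb lands on F; in Bb minor, that letter is F.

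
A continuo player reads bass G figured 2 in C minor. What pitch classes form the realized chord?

G, Ab, C, Eb

The written figures 2 are shorthand for 6/4/2: the 6/4 are implied.
A second above G in this key is Ab.
A fourth above G in this key is C.
A sixth above G in this key is Eb.
Together with the bass G, this spells Ab major seventh in third inversion.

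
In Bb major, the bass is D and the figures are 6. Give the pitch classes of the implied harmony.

The written figures 6 are shorthand for 6/3: the 3 is implied.
A third above D in this key is F.
A sixth above D in this key is Bb.
Together with the bass D, this spells Bb major in first inversion.

D, F, Bb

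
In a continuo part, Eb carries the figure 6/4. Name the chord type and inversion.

triad, second inversion

Intervals of 6/4 above the bass form a triad; the bass is the fifth, so this is second inversion.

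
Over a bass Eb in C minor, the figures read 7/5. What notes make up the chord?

Eb, G, Bb, D

The written figures 7/5 are shorthand for 7/5/3: the 3 is implied.
A third above Eb in this key is G.
A fifth above Eb in this key is Bb.
A seventh above Eb in this key is D.
Together with the bass Eb, this spells Eb major seventh in root position.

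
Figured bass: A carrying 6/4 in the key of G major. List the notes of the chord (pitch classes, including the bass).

A fourth above A in this key is D.
A sixth above A in this key is F#.
Together with the bass A, this spells D major in second inversion.

A, D, F#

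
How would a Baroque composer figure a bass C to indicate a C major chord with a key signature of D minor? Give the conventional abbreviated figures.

C is the root of C major, so the chord is in root position.
A triad in root position is figured 5/3, conventionally abbreviated (no figures — root-position triad).

no figures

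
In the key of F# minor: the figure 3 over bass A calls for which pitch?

Counting 2 letter steps above A lands on C; in F# minor, that letter is C#.

C#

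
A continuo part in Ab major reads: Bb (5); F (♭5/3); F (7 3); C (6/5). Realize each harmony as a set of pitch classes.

Bb (5/3): Bb, Db, F.
F (b5/3): F, Ab, Cb.
F (7/5/3): F, Ab, C, Eb.
C (6/5/3): C, Eb, G, Ab.

Bb, Db, F | F, Ab, Cb | F, Ab, C, Eb | C, Eb, G, Ab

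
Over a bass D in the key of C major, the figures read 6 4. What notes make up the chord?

A fourth above D in this key is G.
A sixth above D in this key is B.
Together with the bass D, this spells G major in second inversion.

D, G, B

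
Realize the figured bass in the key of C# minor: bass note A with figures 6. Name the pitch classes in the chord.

A, C#, F#

The written figures 6 are shorthand for 6/3: the 3 is implied.
A third above A in this key is C#.
A sixth above A in this key is F#.
Together with the bass A, this spells F# minor in first inversion.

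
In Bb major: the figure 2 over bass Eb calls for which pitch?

F

Counting 1 letter step above Eb lands on F; in Bb major, that letter is F.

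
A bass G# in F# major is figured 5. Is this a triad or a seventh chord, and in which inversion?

triad, root position

5 is shorthand for 5/3.
Intervals of 5/3 above the bass form a triad; the bass is the root, so this is root position.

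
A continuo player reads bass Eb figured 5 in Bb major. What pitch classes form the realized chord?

The written figures 5 are shorthand for 5/3: the 3 is implied.
A third above Eb in this key is G.
A fifth above Eb in this key is Bb.
Together with the bass Eb, this spells Eb major in root position.

Eb, G, Bb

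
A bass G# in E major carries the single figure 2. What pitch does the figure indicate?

Counting 1 letter step above G# lands on A; in E major, that letter is A.

A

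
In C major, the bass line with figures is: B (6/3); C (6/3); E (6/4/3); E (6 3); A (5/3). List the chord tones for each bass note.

B (6/3): B, D, G.
C (6/3): C, E, A.
E (6/4/3): E, G, A, C.
E (6/3): E, G, C.
A (5/3): A, C, E.

B, D, G | C, E, A | E, G, A, C | E, G, C | A, C, E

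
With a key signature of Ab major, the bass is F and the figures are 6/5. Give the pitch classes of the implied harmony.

The written figures 6/5 are shorthand for 6/5/3: the 3 is implied.
A third above F in this key is Ab.
A fifth above F in this key is C.
A sixth above F in this key is Db.
Together with the bass F, this spells Db major seventh in first inversion.

F, Ab, C, Db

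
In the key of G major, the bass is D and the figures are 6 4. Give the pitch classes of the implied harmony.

D, G, B

A fourth above D in this key is G.
A sixth above D in this key is B.
Together with the bass D, this spells G major in second inversion.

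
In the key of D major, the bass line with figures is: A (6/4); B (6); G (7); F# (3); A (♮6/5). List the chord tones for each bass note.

A, D, F# | B, D, G | G, B, D, F# | F#, A, C# | A, C#, E, F

A (6/4): A, D, F#.
B (6/3): B, D, G.
G (7/5/3): G, B, D, F#.
F# (5/3): F#, A, C#.
A (♮6/5/3): A, C#, E, F.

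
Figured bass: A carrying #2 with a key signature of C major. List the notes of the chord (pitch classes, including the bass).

The written figures #2 are shorthand for 6/4/2: the 6/4 are implied.
A second above A in this key is B, raised to B# by the sharp.
A fourth above A in this key is D.
A sixth above A in this key is F.

A, B#, D, F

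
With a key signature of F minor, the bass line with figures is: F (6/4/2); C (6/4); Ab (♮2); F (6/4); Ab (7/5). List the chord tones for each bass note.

F, G, Bb, Db | C, F, Ab | Ab, B, Db, F | F, Bb, Db | Ab, C, Eb, G

F (6/4/2): F, G, Bb, Db.
C (6/4): C, F, Ab.
Ab (6/4/♮2): Ab, B, Db, F.
F (6/4): F, Bb, Db.
Ab (7/5/3): Ab, C, Eb, G.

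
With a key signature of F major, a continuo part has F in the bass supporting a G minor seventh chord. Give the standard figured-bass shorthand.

F is the seventh of G minor seventh, so the chord is in third inversion.
A seventh chord in third inversion is figured 6/4/2, conventionally abbreviated 4/2.

4/2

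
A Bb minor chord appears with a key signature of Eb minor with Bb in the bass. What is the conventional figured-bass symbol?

no figures

Bb is the root of Bb minor, so the chord is in root position.
A triad in root position is figured 5/3, conventionally abbreviated (no figures — root-position triad).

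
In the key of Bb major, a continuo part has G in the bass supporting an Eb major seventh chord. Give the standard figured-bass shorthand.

6/5

G is the third of Eb major seventh, so the chord is in first inversion.
A seventh chord in first inversion is figured 6/5/3, conventionally abbreviated 6/5.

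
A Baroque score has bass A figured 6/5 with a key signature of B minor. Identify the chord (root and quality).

F# minor seventh

The figures 6/5 indicate a seventh chord in first inversion.
In first inversion the root lies a sixth above the bass: a sixth above A in B minor is F#.
The chord tones are A, C#, E, F#, giving F# minor seventh.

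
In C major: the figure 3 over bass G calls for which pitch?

Counting 2 letter steps above G lands on B; in C major, that letter is B.

B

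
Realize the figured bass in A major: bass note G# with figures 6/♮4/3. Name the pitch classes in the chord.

G#, B, C, E

A third above G# in this key is B.
A fourth above G# in this key is C#, made natural (C) by the ♮ figure.
A sixth above G# in this key is E.
Together with the bass G#, this spells C augmented major seventh in second inversion.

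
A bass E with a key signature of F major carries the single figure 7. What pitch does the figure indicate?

D

Counting 6 letter steps above E lands on D; in F major, that letter is D.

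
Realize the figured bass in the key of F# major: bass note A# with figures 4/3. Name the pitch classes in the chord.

A#, C#, D#, F#

The written figures 4/3 are shorthand for 6/4/3: the 6 is implied.
A third above A# in this key is C#.
A fourth above A# in this key is D#.
A sixth above A# in this key is F#.
Together with the bass A#, this spells D# minor seventh in second inversion.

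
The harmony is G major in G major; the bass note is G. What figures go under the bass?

no figures

G is the root of G major, so the chord is in root position.
A triad in root position is figured 5/3, conventionally abbreviated (no figures — root-position triad).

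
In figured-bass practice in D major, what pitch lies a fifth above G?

D

Counting 4 letter steps above G lands on D; in D major, that letter is D.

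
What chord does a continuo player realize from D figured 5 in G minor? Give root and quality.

D minor

The figures 5 indicate a triad in root position.
In root position the bass is the root, so the root is D.
The chord tones are D, F, A, giving D minor.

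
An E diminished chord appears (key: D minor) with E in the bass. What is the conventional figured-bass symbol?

no figures

E is the root of E diminished, so the chord is in root position.
A triad in root position is figured 5/3, conventionally abbreviated (no figures — root-position triad).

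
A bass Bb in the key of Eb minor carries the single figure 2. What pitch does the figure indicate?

Counting 1 letter step above Bb lands on C; in Eb minor, that letter is Cb.

Cb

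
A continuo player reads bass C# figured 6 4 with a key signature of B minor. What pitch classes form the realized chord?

A fourth above C# in this key is F#.
A sixth above C# in this key is A.
Together with the bass C#, this spells F# minor in second inversion.

C#, F#, A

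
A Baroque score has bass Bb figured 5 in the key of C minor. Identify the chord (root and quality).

Bb major

The figures 5 indicate a triad in root position.
In root position the bass is the root, so the root is Bb.
The chord tones are Bb, D, F, giving Bb major.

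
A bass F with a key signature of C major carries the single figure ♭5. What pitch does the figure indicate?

Cb

Counting 4 letter steps above F lands on C; in C major, that letter is C.
The b5 figure lowers it a semitone, giving Cb.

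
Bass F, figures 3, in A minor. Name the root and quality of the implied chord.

The figures 3 indicate a triad in root position.
In root position the bass is the root, so the root is F.
The chord tones are F, A, C, giving F major.

F major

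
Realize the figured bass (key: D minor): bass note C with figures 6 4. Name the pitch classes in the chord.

A fourth above C in this key is F.
A sixth above C in this key is A.
Together with the bass C, this spells F major in second inversion.

C, F, A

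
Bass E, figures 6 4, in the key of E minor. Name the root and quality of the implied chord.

The figures 6 4 indicate a triad in second inversion.
In second inversion the root lies a fourth above the bass: a fourth above E in E minor is A.
The chord tones are E, A, C, giving A minor.

A minor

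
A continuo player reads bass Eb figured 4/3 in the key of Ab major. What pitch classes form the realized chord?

Eb, G, Ab, C

The written figures 4/3 are shorthand for 6/4/3: the 6 is implied.
A third above Eb in this key is G.
A fourth above Eb in this key is Ab.
A sixth above Eb in this key is C.
Together with the bass Eb, this spells Ab major seventh in second inversion.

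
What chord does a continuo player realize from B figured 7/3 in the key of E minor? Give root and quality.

B minor seventh

The figures 7/3 indicate a seventh chord in root position.
In root position the bass is the root, so the root is B.
The chord tones are B, D, F#, A, giving B minor seventh.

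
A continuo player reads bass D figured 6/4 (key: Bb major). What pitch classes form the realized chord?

D, G, Bb

A fourth above D in this key is G.
A sixth above D in this key is Bb.
Together with the bass D, this spells G minor in second inversion.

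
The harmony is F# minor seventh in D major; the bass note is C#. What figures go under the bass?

C# is the fifth of F# minor seventh, so the chord is in second inversion.
A seventh chord in second inversion is figured 6/4/3, conventionally abbreviated 4/3.

4/3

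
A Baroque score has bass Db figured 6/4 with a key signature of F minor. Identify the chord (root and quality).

The figures 6/4 indicate a triad in second inversion.
In second inversion the root lies a fourth above the bass: a fourth above Db in F minor is G.
The chord tones are Db, G, Bb, giving G diminished.

G diminished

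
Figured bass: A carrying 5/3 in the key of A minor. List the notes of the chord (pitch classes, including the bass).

A, C, E

A third above A in this key is C.
A fifth above A in this key is E.
Together with the bass A, this spells A minor in root position.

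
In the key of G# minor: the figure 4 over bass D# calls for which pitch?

G#

Counting 3 letter steps above D# lands on G; in G# minor, that letter is G#.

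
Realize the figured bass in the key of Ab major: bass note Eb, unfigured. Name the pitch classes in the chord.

An unfigured bass implies 5/3.
A third above Eb in this key is G.
A fifth above Eb in this key is Bb.
Together with the bass Eb, this spells Eb major in root position.

Eb, G, Bb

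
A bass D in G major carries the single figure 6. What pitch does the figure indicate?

Counting 5 letter steps above D lands on B; in G major, that letter is B.

B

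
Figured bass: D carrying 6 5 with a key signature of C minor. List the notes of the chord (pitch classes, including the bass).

D, F, Ab, Bb

The written figures 6 5 are shorthand for 6/5/3: the 3 is implied.
A third above D in this key is F.
A fifth above D in this key is Ab.
A sixth above D in this key is Bb.
Together with the bass D, this spells Bb dominant seventh in first inversion.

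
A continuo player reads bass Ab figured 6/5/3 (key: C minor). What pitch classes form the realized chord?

Ab, C, Eb, F

A third above Ab in this key is C.
A fifth above Ab in this key is Eb.
A sixth above Ab in this key is F.
Together with the bass Ab, this spells F minor seventh in first inversion.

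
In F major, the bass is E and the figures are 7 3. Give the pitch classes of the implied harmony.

E, G, Bb, D

The written figures 7 3 are shorthand for 7/5/3: the 5 is implied.
A third above E in this key is G.
A fifth above E in this key is Bb.
A seventh above E in this key is D.
Together with the bass E, this spells E half-diminished seventh in root position.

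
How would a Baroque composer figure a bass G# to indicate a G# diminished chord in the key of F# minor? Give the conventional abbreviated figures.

no figures

G# is the root of G# diminished, so the chord is in root position.
A triad in root position is figured 5/3, conventionally abbreviated (no figures — root-position triad).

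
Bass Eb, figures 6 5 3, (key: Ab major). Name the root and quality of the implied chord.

C minor seventh

The figures 6 5 3 indicate a seventh chord in first inversion.
In first inversion the root lies a sixth above the bass: a sixth above Eb in Ab major is C.
The chord tones are Eb, G, Bb, C, giving C minor seventh.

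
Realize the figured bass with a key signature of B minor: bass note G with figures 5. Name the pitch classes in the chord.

The written figures 5 are shorthand for 5/3: the 3 is implied.
A third above G in this key is B.
A fifth above G in this key is D.
Together with the bass G, this spells G major in root position.

G, B, D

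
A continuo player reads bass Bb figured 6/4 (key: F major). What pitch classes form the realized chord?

A fourth above Bb in this key is E.
A sixth above Bb in this key is G.
Together with the bass Bb, this spells E diminished in second inversion.

Bb, E, G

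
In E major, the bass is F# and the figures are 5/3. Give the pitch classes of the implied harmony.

A third above F# in this key is A.
A fifth above F# in this key is C#.
Together with the bass F#, this spells F# minor in root position.

F#, A, C#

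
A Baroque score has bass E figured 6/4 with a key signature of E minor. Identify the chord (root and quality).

The figures 6/4 indicate a triad in second inversion.
In second inversion the root lies a fourth above the bass: a fourth above E in E minor is A.
The chord tones are E, A, C, giving A minor.

A minor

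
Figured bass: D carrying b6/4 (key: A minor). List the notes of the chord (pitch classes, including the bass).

A fourth above D in this key is G.
A sixth above D in this key is B, lowered to Bb by the flat.
Together with the bass D, this spells G minor in second inversion.

D, G, Bb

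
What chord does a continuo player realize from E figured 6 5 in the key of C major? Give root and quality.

C major seventh

The figures 6 5 indicate a seventh chord in first inversion.
In first inversion the root lies a sixth above the bass: a sixth above E in C major is C.
The chord tones are E, G, B, C, giving C major seventh.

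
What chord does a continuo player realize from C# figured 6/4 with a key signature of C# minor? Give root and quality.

The figures 6/4 indicate a triad in second inversion.
In second inversion the root lies a fourth above the bass: a fourth above C# in C# minor is F#.
The chord tones are C#, F#, A, giving F# minor.

F# minor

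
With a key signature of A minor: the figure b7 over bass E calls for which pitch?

Counting 6 letter steps above E lands on D; in A minor, that letter is D.
The b7 figure lowers it a semitone, giving Db.

Db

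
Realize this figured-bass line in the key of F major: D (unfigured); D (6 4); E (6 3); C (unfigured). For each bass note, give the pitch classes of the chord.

D (5/3): D, F, A.
D (6/4): D, G, Bb.
E (6/3): E, G, C.
C (5/3): C, E, G.

D, F, A | D, G, Bb | E, G, C | C, E, G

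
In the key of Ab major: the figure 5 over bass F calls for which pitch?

Counting 4 letter steps above F lands on C; in Ab major, that letter is C.

C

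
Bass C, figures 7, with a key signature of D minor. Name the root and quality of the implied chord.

C dominant seventh

The figures 7 indicate a seventh chord in root position.
In root position the bass is the root, so the root is C.
The chord tones are C, E, G, Bb, giving C dominant seventh.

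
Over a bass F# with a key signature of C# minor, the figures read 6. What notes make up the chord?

F#, A, D#

The written figures 6 are shorthand for 6/3: the 3 is implied.
A third above F# in this key is A.
A sixth above F# in this key is D#.
Together with the bass F#, this spells D# diminished in first inversion.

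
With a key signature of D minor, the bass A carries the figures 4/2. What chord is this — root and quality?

The figures 4/2 indicate a seventh chord in third inversion.
In third inversion the root lies a second above the bass: a second above A in D minor is Bb.
The chord tones are A, Bb, D, F, giving Bb major seventh.

Bb major seventh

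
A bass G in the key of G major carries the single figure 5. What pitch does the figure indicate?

Counting 4 letter steps above G lands on D; in G major, that letter is D.

D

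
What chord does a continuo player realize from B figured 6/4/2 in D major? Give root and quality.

C# half-diminished seventh

The figures 6/4/2 indicate a seventh chord in third inversion.
In third inversion the root lies a second above the bass: a second above B in D major is C#.
The chord tones are B, C#, E, G, giving C# half-diminished seventh.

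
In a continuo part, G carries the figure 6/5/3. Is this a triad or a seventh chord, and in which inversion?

Intervals of 6/5/3 above the bass form a seventh chord; the bass is the third, so this is first inversion.

seventh chord, first inversion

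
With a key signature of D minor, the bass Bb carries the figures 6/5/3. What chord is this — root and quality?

G minor seventh

The figures 6/5/3 indicate a seventh chord in first inversion.
In first inversion the root lies a sixth above the bass: a sixth above Bb in D minor is G.
The chord tones are Bb, D, F, G, giving G minor seventh.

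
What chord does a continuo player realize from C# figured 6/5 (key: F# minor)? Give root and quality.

A major seventh

The figures 6/5 indicate a seventh chord in first inversion.
In first inversion the root lies a sixth above the bass: a sixth above C# in F# minor is A.
The chord tones are C#, E, G#, A, giving A major seventh.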